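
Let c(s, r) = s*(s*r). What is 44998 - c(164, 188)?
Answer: -5011450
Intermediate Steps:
c(s, r) = r*s**2 (c(s, r) = s*(r*s) = r*s**2)
44998 - c(164, 188) = 44998 - 188*164**2 = 44998 - 188*26896 = 44998 - 1*5056448 = 44998 - 5056448 = -5011450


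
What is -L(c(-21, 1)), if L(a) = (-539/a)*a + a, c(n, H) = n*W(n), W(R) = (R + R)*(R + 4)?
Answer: 15533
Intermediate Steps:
W(R) = 2*R*(4 + R) (W(R) = (2*R)*(4 + R) = 2*R*(4 + R))
c(n, H) = 2*n²*(4 + n) (c(n, H) = n*(2*n*(4 + n)) = 2*n²*(4 + n))
L(a) = -539 + a
-L(c(-21, 1)) = -(-539 + 2*(-21)²*(4 - 21)) = -(-539 + 2*441*(-17)) = -(-539 - 14994) = -1*(-15533) = 15533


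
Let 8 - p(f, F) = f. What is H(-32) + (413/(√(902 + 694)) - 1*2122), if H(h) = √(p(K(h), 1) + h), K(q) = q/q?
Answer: -2122 + 5*I + 59*√399/114 ≈ -2111.7 + 5.0*I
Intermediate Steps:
K(q) = 1
p(f, F) = 8 - f
H(h) = √(7 + h) (H(h) = √((8 - 1*1) + h) = √((8 - 1) + h) = √(7 + h))
H(-32) + (413/(√(902 + 694)) - 1*2122) = √(7 - 32) + (413/(√(902 + 694)) - 1*2122) = √(-25) + (413/(√1596) - 2122) = 5*I + (413/((2*√399)) - 2122) = 5*I + (413*(√399/798) - 2122) = 5*I + (59*√399/114 - 2122) = 5*I + (-2122 + 59*√399/114) = -2122 + 5*I + 59*√399/114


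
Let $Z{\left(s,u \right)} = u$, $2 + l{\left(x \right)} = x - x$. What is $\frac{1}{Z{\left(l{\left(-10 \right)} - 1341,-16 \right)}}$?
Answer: $- \frac{1}{16} \approx -0.0625$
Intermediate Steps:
$l{\left(x \right)} = -2$ ($l{\left(x \right)} = -2 + \left(x - x\right) = -2 + 0 = -2$)
$\frac{1}{Z{\left(l{\left(-10 \right)} - 1341,-16 \right)}} = \frac{1}{-16} = - \frac{1}{16}$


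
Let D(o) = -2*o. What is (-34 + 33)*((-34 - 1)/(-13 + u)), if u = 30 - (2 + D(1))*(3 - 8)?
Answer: 35/17 ≈ 2.0588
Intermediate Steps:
u = 30 (u = 30 - (2 - 2*1)*(3 - 8) = 30 - (2 - 2)*(-5) = 30 - 0*(-5) = 30 - 1*0 = 30 + 0 = 30)
(-34 + 33)*((-34 - 1)/(-13 + u)) = (-34 + 33)*((-34 - 1)/(-13 + 30)) = -(-35)/17 = -1*(-35/17) = 35/17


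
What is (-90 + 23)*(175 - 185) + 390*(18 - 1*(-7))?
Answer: 10420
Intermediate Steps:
(-90 + 23)*(175 - 185) + 390*(18 - 1*(-7)) = -67*(-10) + 390*(18 + 7) = 670 + 390*25 = 670 + 9750 = 10420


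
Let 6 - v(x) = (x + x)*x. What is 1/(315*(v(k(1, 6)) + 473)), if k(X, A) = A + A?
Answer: 1/60165 ≈ 1.6621e-5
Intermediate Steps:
k(X, A) = 2*A
v(x) = 6 - 2*x² (v(x) = 6 - (x + x)*x = 6 - 2*x*x = 6 - 2*x²)
1/(315*(v(k(1, 6)) + 473)) = 1/(315*((6 - 2*(2*6)²) + 473)) = 1/(315*((6 - 2*12²) + 473)) = 1/(315*((6 - 2*144) + 473)) = 1/(315*((6 - 288) + 473)) = 1/(315*(-282 + 473)) = 1/(315*191) = 1/60165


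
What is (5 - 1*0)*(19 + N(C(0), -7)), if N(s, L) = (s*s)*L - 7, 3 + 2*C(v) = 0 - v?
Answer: -75/4 ≈ -18.750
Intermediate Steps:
C(v) = -3/2 - v/2 (C(v) = -3/2 + (0 - v)/2 = -3/2 + (-v)/2 = -3/2 - v/2)
N(s, L) = -7 + L*s**2 (N(s, L) = s**2*L - 7 = L*s**2 - 7 = -7 + L*s**2)
(5 - 1*0)*(19 + N(C(0), -7)) = (5 - 1*0)*(19 + (-7 - 7*(-3/2 - 1/2*0)**2)) = (5 + 0)*(19 + (-7 - 7*(-3/2 + 0)**2)) = 5*(19 + (-7 - 7*(-3/2)**2)) = 5*(19 + (-7 - 7*9/4)) = 5*(19 + (-7 - 63/4)) = 5*(19 - 91/4) = 5*(-15/4) = -75/4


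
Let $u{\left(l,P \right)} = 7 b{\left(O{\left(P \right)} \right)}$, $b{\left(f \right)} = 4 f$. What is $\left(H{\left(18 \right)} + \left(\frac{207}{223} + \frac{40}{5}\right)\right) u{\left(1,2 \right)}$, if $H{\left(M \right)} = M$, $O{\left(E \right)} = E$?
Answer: $\frac{336280}{223} \approx 1508.0$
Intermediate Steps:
$u{\left(l,P \right)} = 28 P$ ($u{\left(l,P \right)} = 7 \cdot 4 P = 28 P$)
$\left(H{\left(18 \right)} + \left(\frac{207}{223} + \frac{40}{5}\right)\right) u{\left(1,2 \right)} = \left(18 + \left(\frac{207}{223} + \frac{40}{5}\right)\right) 28 \cdot 2 = \left(18 + \left(207 \cdot \frac{1}{223} + 40 \cdot \frac{1}{5}\right)\right) 56 = \left(18 + \left(\frac{207}{223} + 8\right)\right) 56 = \left(18 + \frac{1991}{223}\right) 56 = \frac{6005}{223} \cdot 56 = \frac{336280}{223}$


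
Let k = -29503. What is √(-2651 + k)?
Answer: I*√32154 ≈ 179.32*I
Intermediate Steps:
√(-2651 + k) = √(-2651 - 29503) = √(-32154) = I*√32154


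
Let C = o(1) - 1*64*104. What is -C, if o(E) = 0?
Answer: 6656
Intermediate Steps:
C = -6656 (C = 0 - 1*64*104 = 0 - 64*104 = 0 - 6656 = -6656)
-C = -1*(-6656) = 6656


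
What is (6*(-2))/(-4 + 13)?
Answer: -4/3 ≈ -1.3333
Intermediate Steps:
(6*(-2))/(-4 + 13) = -12/9 = -12*⅑ = -4/3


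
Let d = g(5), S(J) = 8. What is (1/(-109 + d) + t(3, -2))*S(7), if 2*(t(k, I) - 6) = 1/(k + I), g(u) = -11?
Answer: 779/15 ≈ 51.933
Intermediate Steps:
d = -11
t(k, I) = 6 + 1/(2*(I + k)) (t(k, I) = 6 + 1/(2*(k + I)) = 6 + 1/(2*(I + k)))
(1/(-109 + d) + t(3, -2))*S(7) = (1/(-109 - 11) + (½ + 6*(-2) + 6*3)/(-2 + 3))*8 = (1/(-120) + (½ - 12 + 18)/1)*8 = (-1/120 + 1*(13/2))*8 = (-1/120 + 13/2)*8 = (779/120)*8 = 779/15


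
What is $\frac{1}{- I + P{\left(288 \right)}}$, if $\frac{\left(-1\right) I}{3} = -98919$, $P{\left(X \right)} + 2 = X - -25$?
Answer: $- \frac{1}{296446} \approx -3.3733 \cdot 10^{-6}$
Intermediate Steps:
$P{\left(X \right)} = 23 + X$ ($P{\left(X \right)} = -2 + \left(X - -25\right) = -2 + \left(X + 25\right) = -2 + \left(25 + X\right) = 23 + X$)
$I = 296757$ ($I = \left(-3\right) \left(-98919\right) = 296757$)
$\frac{1}{- I + P{\left(288 \right)}} = \frac{1}{\left(-1\right) 296757 + \left(23 + 288\right)} = \frac{1}{-296757 + 311} = \frac{1}{-296446} = - \frac{1}{296446}$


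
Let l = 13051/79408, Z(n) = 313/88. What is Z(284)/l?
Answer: 3106838/143561 ≈ 21.641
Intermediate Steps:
Z(n) = 313/88 (Z(n) = 313*(1/88) = 313/88)
l = 13051/79408 (l = 13051*(1/79408) = 13051/79408 ≈ 0.16435)
Z(284)/l = 313/(88*(13051/79408)) = (313/88)*(79408/13051) = 3106838/143561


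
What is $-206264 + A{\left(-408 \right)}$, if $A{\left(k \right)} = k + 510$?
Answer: $-206162$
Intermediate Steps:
$A{\left(k \right)} = 510 + k$
$-206264 + A{\left(-408 \right)} = -206264 + \left(510 - 408\right) = -206264 + 102 = -206162$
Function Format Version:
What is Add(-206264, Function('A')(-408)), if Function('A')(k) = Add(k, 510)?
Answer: -206162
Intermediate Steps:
Function('A')(k) = Add(510, k)
Add(-206264, Function('A')(-408)) = Add(-206264, Add(510, -408)) = Add(-206264, 102) = -206162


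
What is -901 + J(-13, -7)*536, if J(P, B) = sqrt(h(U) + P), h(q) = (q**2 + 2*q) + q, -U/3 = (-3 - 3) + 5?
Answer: -901 + 536*sqrt(5) ≈ 297.53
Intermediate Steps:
U = 3 (U = -3*((-3 - 3) + 5) = -3*(-6 + 5) = -3*(-1) = 3)
h(q) = q**2 + 3*q
J(P, B) = sqrt(18 + P) (J(P, B) = sqrt(3*(3 + 3) + P) = sqrt(3*6 + P) = sqrt(18 + P))
-901 + J(-13, -7)*536 = -901 + sqrt(18 - 13)*536 = -901 + sqrt(5)*536 = -901 + 536*sqrt(5)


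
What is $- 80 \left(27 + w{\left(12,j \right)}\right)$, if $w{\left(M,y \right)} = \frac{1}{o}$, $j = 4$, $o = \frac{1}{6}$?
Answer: $-2640$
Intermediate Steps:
$o = \frac{1}{6} \approx 0.16667$
$w{\left(M,y \right)} = 6$ ($w{\left(M,y \right)} = \frac{1}{\frac{1}{6}} = 6$)
$- 80 \left(27 + w{\left(12,j \right)}\right) = - 80 \left(27 + 6\right) = \left(-80\right) 33 = -2640$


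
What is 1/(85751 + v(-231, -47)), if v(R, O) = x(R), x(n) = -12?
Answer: 1/85739 ≈ 1.1663e-5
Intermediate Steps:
v(R, O) = -12
1/(85751 + v(-231, -47)) = 1/(85751 - 12) = 1/85739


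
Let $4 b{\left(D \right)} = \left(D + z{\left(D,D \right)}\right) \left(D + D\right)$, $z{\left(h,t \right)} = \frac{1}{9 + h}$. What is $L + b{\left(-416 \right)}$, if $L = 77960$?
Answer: $\frac{66946824}{407} \approx 1.6449 \cdot 10^{5}$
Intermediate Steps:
$b{\left(D \right)} = \frac{D \left(D + \frac{1}{9 + D}\right)}{2}$ ($b{\left(D \right)} = \frac{\left(D + \frac{1}{9 + D}\right) \left(D + D\right)}{4} = \frac{\left(D + \frac{1}{9 + D}\right) 2 D}{4} = \frac{2 D \left(D + \frac{1}{9 + D}\right)}{4} = \frac{D \left(D + \frac{1}{9 + D}\right)}{2}$)
$L + b{\left(-416 \right)} = 77960 + \frac{1}{2} \left(-416\right) \frac{1}{9 - 416} \left(1 - 416 \left(9 - 416\right)\right) = 77960 + \frac{1}{2} \left(-416\right) \frac{1}{-407} \left(1 - -169312\right) = 77960 + \frac{1}{2} \left(-416\right) \left(- \frac{1}{407}\right) \left(1 + 169312\right) = 77960 + \frac{1}{2} \left(-416\right) \left(- \frac{1}{407}\right) 169313 = 77960 + \frac{35217104}{407} = \frac{66946824}{407}$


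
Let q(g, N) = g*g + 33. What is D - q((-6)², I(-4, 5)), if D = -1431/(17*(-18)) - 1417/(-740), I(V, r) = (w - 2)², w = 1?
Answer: -16635901/12580 ≈ -1322.4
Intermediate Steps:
I(V, r) = 1 (I(V, r) = (1 - 2)² = (-1)² = 1)
D = 82919/12580 (D = -1431/(-306) - 1417*(-1/740) = -1431*(-1/306) + 1417/740 = 159/34 + 1417/740 = 82919/12580 ≈ 6.5913)
q(g, N) = 33 + g² (q(g, N) = g² + 33 = 33 + g²)
D - q((-6)², I(-4, 5)) = 82919/12580 - (33 + ((-6)²)²) = 82919/12580 - (33 + 36²) = 82919/12580 - (33 + 1296) = 82919/12580 - 1*1329 = 82919/12580 - 1329 = -16635901/12580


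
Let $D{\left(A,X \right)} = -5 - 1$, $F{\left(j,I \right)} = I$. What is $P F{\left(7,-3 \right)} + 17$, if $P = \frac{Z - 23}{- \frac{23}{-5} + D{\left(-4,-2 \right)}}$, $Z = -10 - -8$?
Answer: $- \frac{256}{7} \approx -36.571$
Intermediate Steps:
$Z = -2$ ($Z = -10 + 8 = -2$)
$D{\left(A,X \right)} = -6$
$P = \frac{125}{7}$ ($P = \frac{-2 - 23}{- \frac{23}{-5} - 6} = - \frac{25}{\left(-23\right) \left(- \frac{1}{5}\right) - 6} = - \frac{25}{\frac{23}{5} - 6} = - \frac{25}{- \frac{7}{5}} = \left(-25\right) \left(- \frac{5}{7}\right) = \frac{125}{7} \approx 17.857$)
$P F{\left(7,-3 \right)} + 17 = \frac{125}{7} \left(-3\right) + 17 = - \frac{375}{7} + 17 = - \frac{256}{7}$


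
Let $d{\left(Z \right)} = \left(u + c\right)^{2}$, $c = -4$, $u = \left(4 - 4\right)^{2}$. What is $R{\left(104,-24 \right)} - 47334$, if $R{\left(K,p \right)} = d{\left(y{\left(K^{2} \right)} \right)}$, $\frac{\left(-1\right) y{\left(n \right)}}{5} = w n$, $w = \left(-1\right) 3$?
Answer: $-47318$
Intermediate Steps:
$w = -3$
$y{\left(n \right)} = 15 n$ ($y{\left(n \right)} = - 5 \left(- 3 n\right) = 15 n$)
$u = 0$ ($u = 0^{2} = 0$)
$d{\left(Z \right)} = 16$ ($d{\left(Z \right)} = \left(0 - 4\right)^{2} = \left(-4\right)^{2} = 16$)
$R{\left(K,p \right)} = 16$
$R{\left(104,-24 \right)} - 47334 = 16 - 47334 = -47318$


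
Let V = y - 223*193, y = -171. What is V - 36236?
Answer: -79446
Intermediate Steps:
V = -43210 (V = -171 - 223*193 = -171 - 43039 = -43210)
V - 36236 = -43210 - 36236 = -79446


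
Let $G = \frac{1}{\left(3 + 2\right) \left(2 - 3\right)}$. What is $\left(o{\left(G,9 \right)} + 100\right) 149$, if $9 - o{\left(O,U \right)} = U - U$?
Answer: $16241$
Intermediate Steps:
$G = - \frac{1}{5}$ ($G = \frac{1}{5 \left(-1\right)} = \frac{1}{-5} = - \frac{1}{5} \approx -0.2$)
$o{\left(O,U \right)} = 9$ ($o{\left(O,U \right)} = 9 - \left(U - U\right) = 9 - 0 = 9 + 0 = 9$)
$\left(o{\left(G,9 \right)} + 100\right) 149 = \left(9 + 100\right) 149 = 109 \cdot 149 = 16241$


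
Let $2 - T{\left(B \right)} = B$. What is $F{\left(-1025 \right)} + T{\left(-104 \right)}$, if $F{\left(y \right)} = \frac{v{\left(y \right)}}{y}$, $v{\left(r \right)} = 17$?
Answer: $\frac{108633}{1025} \approx 105.98$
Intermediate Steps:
$T{\left(B \right)} = 2 - B$
$F{\left(y \right)} = \frac{17}{y}$
$F{\left(-1025 \right)} + T{\left(-104 \right)} = \frac{17}{-1025} + \left(2 - -104\right) = 17 \left(- \frac{1}{1025}\right) + \left(2 + 104\right) = - \frac{17}{1025} + 106 = \frac{108633}{1025}$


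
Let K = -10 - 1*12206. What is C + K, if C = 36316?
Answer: 24100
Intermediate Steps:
K = -12216 (K = -10 - 12206 = -12216)
C + K = 36316 - 12216 = 24100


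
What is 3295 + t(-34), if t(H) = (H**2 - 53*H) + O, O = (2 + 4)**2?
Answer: 6289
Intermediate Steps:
O = 36 (O = 6**2 = 36)
t(H) = 36 + H**2 - 53*H (t(H) = (H**2 - 53*H) + 36 = 36 + H**2 - 53*H)
3295 + t(-34) = 3295 + (36 + (-34)**2 - 53*(-34)) = 3295 + (36 + 1156 + 1802) = 3295 + 2994 = 6289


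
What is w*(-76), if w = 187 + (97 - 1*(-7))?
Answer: -22116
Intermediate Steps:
w = 291 (w = 187 + (97 + 7) = 187 + 104 = 291)
w*(-76) = 291*(-76) = -22116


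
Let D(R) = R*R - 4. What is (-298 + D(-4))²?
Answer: 81796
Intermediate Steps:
D(R) = -4 + R² (D(R) = R² - 4 = -4 + R²)
(-298 + D(-4))² = (-298 + (-4 + (-4)²))² = (-298 + (-4 + 16))² = (-298 + 12)² = (-286)² = 81796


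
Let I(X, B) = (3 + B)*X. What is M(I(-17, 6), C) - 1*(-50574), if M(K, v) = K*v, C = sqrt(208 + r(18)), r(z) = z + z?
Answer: 50574 - 306*sqrt(61) ≈ 48184.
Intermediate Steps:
I(X, B) = X*(3 + B)
r(z) = 2*z
C = 2*sqrt(61) (C = sqrt(208 + 2*18) = sqrt(208 + 36) = sqrt(244) = 2*sqrt(61) ≈ 15.620)
M(I(-17, 6), C) - 1*(-50574) = (-17*(3 + 6))*(2*sqrt(61)) - 1*(-50574) = (-17*9)*(2*sqrt(61)) + 50574 = -306*sqrt(61) + 50574 = 50574 - 306*sqrt(61)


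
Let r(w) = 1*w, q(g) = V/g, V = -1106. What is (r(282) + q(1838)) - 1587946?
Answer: -1459063769/919 ≈ -1.5877e+6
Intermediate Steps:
q(g) = -1106/g
r(w) = w
(r(282) + q(1838)) - 1587946 = (282 - 1106/1838) - 1587946 = (282 - 1106*1/1838) - 1587946 = (282 - 553/919) - 1587946 = 258605/919 - 1587946 = -1459063769/919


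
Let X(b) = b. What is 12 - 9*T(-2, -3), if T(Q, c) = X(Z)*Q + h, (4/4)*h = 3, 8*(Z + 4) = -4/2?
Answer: -183/2 ≈ -91.500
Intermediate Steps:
Z = -17/4 (Z = -4 + (-4/2)/8 = -4 + (-4*½)/8 = -4 + (⅛)*(-2) = -4 - ¼ = -17/4 ≈ -4.2500)
h = 3
T(Q, c) = 3 - 17*Q/4 (T(Q, c) = -17*Q/4 + 3 = 3 - 17*Q/4)
12 - 9*T(-2, -3) = 12 - 9*(3 - 17/4*(-2)) = 12 - 9*(3 + 17/2) = 12 - 9*23/2 = 12 - 207/2 = -183/2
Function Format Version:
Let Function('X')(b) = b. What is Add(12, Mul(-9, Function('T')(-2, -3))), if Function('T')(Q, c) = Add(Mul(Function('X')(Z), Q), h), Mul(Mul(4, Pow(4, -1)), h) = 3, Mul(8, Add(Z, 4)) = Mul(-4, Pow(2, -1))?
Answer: Rational(-183, 2) ≈ -91.500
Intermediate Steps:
Z = Rational(-17, 4) (Z = Add(-4, Mul(Rational(1, 8), Mul(-4, Pow(2, -1)))) = Add(-4, Mul(Rational(1, 8), Mul(-4, Rational(1, 2)))) = Add(-4, Mul(Rational(1, 8), -2)) = Add(-4, Rational(-1, 4)) = Rational(-17, 4) ≈ -4.2500)
h = 3
Function('T')(Q, c) = Add(3, Mul(Rational(-17, 4), Q)) (Function('T')(Q, c) = Add(Mul(Rational(-17, 4), Q), 3) = Add(3, Mul(Rational(-17, 4), Q)))
Add(12, Mul(-9, Function('T')(-2, -3))) = Add(12, Mul(-9, Add(3, Mul(Rational(-17, 4), -2)))) = Add(12, Mul(-9, Add(3, Rational(17, 2)))) = Add(12, Mul(-9, Rational(23, 2))) = Add(12, Rational(-207, 2)) = Rational(-183, 2)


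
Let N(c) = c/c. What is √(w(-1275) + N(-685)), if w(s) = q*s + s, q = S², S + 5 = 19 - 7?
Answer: 7*I*√1301 ≈ 252.49*I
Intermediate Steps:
S = 7 (S = -5 + (19 - 7) = -5 + 12 = 7)
N(c) = 1
q = 49 (q = 7² = 49)
w(s) = 50*s (w(s) = 49*s + s = 50*s)
√(w(-1275) + N(-685)) = √(50*(-1275) + 1) = √(-63750 + 1) = √(-63749) = 7*I*√1301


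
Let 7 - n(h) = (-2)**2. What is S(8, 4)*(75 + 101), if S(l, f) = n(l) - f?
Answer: -176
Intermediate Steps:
n(h) = 3 (n(h) = 7 - 1*(-2)**2 = 7 - 1*4 = 7 - 4 = 3)
S(l, f) = 3 - f
S(8, 4)*(75 + 101) = (3 - 1*4)*(75 + 101) = (3 - 4)*176 = -1*176 = -176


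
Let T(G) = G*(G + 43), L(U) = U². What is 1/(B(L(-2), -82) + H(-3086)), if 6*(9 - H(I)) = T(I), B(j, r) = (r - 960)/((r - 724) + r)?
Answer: -444/694907135 ≈ -6.3893e-7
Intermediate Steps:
B(j, r) = (-960 + r)/(-724 + 2*r) (B(j, r) = (-960 + r)/((-724 + r) + r) = (-960 + r)/(-724 + 2*r))
T(G) = G*(43 + G)
H(I) = 9 - I*(43 + I)/6
1/(B(L(-2), -82) + H(-3086)) = 1/((-960 - 82)/(2*(-362 - 82)) + (9 - ⅙*(-3086)*(43 - 3086))) = 1/((½)*(-1042)/(-444) + (9 - ⅙*(-3086)*(-3043))) = 1/((½)*(-1/444)*(-1042) + (9 - 4695349/3)) = 1/(521/444 - 4695322/3) = 1/(-694907135/444) = -444/694907135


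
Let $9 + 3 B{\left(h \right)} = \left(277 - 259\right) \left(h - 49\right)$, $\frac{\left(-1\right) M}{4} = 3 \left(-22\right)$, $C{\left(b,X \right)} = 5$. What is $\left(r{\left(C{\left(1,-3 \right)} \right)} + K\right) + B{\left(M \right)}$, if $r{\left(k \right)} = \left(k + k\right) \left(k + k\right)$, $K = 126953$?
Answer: $128340$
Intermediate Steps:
$M = 264$ ($M = - 4 \cdot 3 \left(-22\right) = \left(-4\right) \left(-66\right) = 264$)
$B{\left(h \right)} = -297 + 6 h$ ($B{\left(h \right)} = -3 + \frac{\left(277 - 259\right) \left(h - 49\right)}{3} = -3 + \frac{18 \left(-49 + h\right)}{3} = -3 + \frac{-882 + 18 h}{3} = -3 + \left(-294 + 6 h\right) = -297 + 6 h$)
$r{\left(k \right)} = 4 k^{2}$ ($r{\left(k \right)} = 2 k 2 k = 4 k^{2}$)
$\left(r{\left(C{\left(1,-3 \right)} \right)} + K\right) + B{\left(M \right)} = \left(4 \cdot 5^{2} + 126953\right) + \left(-297 + 6 \cdot 264\right) = \left(4 \cdot 25 + 126953\right) + \left(-297 + 1584\right) = \left(100 + 126953\right) + 1287 = 127053 + 1287 = 128340$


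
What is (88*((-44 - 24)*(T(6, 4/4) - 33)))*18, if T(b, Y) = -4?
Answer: 3985344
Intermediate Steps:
(88*((-44 - 24)*(T(6, 4/4) - 33)))*18 = (88*((-44 - 24)*(-4 - 33)))*18 = (88*(-68*(-37)))*18 = (88*2516)*18 = 221408*18 = 3985344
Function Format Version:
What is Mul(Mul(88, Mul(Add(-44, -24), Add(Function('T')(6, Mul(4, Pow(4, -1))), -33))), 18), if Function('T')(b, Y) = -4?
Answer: 3985344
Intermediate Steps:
Mul(Mul(88, Mul(Add(-44, -24), Add(Function('T')(6, Mul(4, Pow(4, -1))), -33))), 18) = Mul(Mul(88, Mul(Add(-44, -24), Add(-4, -33))), 18) = Mul(Mul(88, Mul(-68, -37)), 18) = Mul(Mul(88, 2516), 18) = Mul(221408, 18) = 3985344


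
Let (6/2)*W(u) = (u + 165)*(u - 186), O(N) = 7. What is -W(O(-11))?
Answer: 30788/3 ≈ 10263.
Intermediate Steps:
W(u) = (-186 + u)*(165 + u)/3 (W(u) = ((u + 165)*(u - 186))/3 = ((165 + u)*(-186 + u))/3 = ((-186 + u)*(165 + u))/3 = (-186 + u)*(165 + u)/3)
-W(O(-11)) = -(-10230 - 7*7 + (⅓)*7²) = -(-10230 - 49 + (⅓)*49) = -(-10230 - 49 + 49/3) = -1*(-30788/3) = 30788/3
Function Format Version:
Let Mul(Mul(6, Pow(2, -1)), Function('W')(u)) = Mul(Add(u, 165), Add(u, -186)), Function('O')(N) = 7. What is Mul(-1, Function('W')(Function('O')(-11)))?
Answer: Rational(30788, 3) ≈ 10263.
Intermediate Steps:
Function('W')(u) = Mul(Rational(1, 3), Add(-186, u), Add(165, u)) (Function('W')(u) = Mul(Rational(1, 3), Mul(Add(u, 165), Add(u, -186))) = Mul(Rational(1, 3), Mul(Add(165, u), Add(-186, u))) = Mul(Rational(1, 3), Mul(Add(-186, u), Add(165, u))) = Mul(Rational(1, 3), Add(-186, u), Add(165, u)))
Mul(-1, Function('W')(Function('O')(-11))) = Mul(-1, Add(-10230, Mul(-7, 7), Mul(Rational(1, 3), Pow(7, 2)))) = Mul(-1, Add(-10230, -49, Mul(Rational(1, 3), 49))) = Mul(-1, Add(-10230, -49, Rational(49, 3))) = Mul(-1, Rational(-30788, 3)) = Rational(30788, 3)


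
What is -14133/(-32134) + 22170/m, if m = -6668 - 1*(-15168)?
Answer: 20813532/6828475 ≈ 3.0480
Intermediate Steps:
m = 8500 (m = -6668 + 15168 = 8500)
-14133/(-32134) + 22170/m = -14133/(-32134) + 22170/8500 = -14133*(-1/32134) + 22170*(1/8500) = 14133/32134 + 2217/850 = 20813532/6828475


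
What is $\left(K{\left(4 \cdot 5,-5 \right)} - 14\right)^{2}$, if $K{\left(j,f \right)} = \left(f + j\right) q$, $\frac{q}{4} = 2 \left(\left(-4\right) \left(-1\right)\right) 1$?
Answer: $217156$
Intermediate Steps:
$q = 32$ ($q = 4 \cdot 2 \left(\left(-4\right) \left(-1\right)\right) 1 = 4 \cdot 2 \cdot 4 \cdot 1 = 4 \cdot 8 \cdot 1 = 4 \cdot 8 = 32$)
$K{\left(j,f \right)} = 32 f + 32 j$ ($K{\left(j,f \right)} = \left(f + j\right) 32 = 32 f + 32 j$)
$\left(K{\left(4 \cdot 5,-5 \right)} - 14\right)^{2} = \left(\left(32 \left(-5\right) + 32 \cdot 4 \cdot 5\right) - 14\right)^{2} = \left(\left(-160 + 32 \cdot 20\right) - 14\right)^{2} = \left(\left(-160 + 640\right) - 14\right)^{2} = \left(480 - 14\right)^{2} = 466^{2} = 217156$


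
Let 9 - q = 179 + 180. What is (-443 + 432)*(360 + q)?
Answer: -110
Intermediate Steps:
q = -350 (q = 9 - (179 + 180) = 9 - 1*359 = 9 - 359 = -350)
(-443 + 432)*(360 + q) = (-443 + 432)*(360 - 350) = -11*10 = -110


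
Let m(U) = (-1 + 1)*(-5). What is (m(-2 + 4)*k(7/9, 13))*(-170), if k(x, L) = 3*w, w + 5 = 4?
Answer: 0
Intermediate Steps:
w = -1 (w = -5 + 4 = -1)
m(U) = 0 (m(U) = 0*(-5) = 0)
k(x, L) = -3 (k(x, L) = 3*(-1) = -3)
(m(-2 + 4)*k(7/9, 13))*(-170) = (0*(-3))*(-170) = 0*(-170) = 0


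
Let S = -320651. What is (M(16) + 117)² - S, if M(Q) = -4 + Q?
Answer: 337292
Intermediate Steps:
(M(16) + 117)² - S = ((-4 + 16) + 117)² - 1*(-320651) = (12 + 117)² + 320651 = 129² + 320651 = 16641 + 320651 = 337292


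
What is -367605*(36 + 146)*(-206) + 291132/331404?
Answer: 380624306033481/27617 ≈ 1.3782e+10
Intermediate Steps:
-367605*(36 + 146)*(-206) + 291132/331404 = -367605*182*(-206) + 291132*(1/331404) = -367605/(1/(-37492)) + 24261/27617 = -367605/(-1/37492) + 24261/27617 = -367605*(-37492) + 24261/27617 = 13782246660 + 24261/27617 = 380624306033481/27617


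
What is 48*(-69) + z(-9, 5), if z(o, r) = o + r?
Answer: -3316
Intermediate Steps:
48*(-69) + z(-9, 5) = 48*(-69) + (-9 + 5) = -3312 - 4 = -3316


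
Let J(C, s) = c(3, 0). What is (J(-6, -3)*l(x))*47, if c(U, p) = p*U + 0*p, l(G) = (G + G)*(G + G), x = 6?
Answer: 0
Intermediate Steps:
l(G) = 4*G² (l(G) = (2*G)*(2*G) = 4*G²)
c(U, p) = U*p (c(U, p) = U*p + 0 = U*p)
J(C, s) = 0 (J(C, s) = 3*0 = 0)
(J(-6, -3)*l(x))*47 = (0*(4*6²))*47 = (0*(4*36))*47 = (0*144)*47 = 0*47 = 0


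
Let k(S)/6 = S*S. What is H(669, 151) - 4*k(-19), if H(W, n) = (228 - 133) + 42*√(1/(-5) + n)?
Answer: -8569 + 42*√3770/5 ≈ -8053.2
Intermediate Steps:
k(S) = 6*S² (k(S) = 6*(S*S) = 6*S²)
H(W, n) = 95 + 42*√(-⅕ + n)
H(669, 151) - 4*k(-19) = (95 + 42*√(-5 + 25*151)/5) - 24*(-19)² = (95 + 42*√(-5 + 3775)/5) - 24*361 = (95 + 42*√3770/5) - 4*2166 = (95 + 42*√3770/5) - 8664 = -8569 + 42*√3770/5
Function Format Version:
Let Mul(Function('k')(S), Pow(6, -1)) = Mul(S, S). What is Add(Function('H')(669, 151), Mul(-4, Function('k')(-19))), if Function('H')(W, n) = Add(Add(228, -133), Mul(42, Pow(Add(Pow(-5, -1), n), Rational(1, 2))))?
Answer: Add(-8569, Mul(Rational(42, 5), Pow(3770, Rational(1, 2)))) ≈ -8053.2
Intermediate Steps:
Function('k')(S) = Mul(6, Pow(S, 2)) (Function('k')(S) = Mul(6, Mul(S, S)) = Mul(6, Pow(S, 2)))
Function('H')(W, n) = Add(95, Mul(42, Pow(Add(Rational(-1, 5), n), Rational(1, 2))))
Add(Function('H')(669, 151), Mul(-4, Function('k')(-19))) = Add(Add(95, Mul(Rational(42, 5), Pow(Add(-5, Mul(25, 151)), Rational(1, 2)))), Mul(-4, Mul(6, Pow(-19, 2)))) = Add(Add(95, Mul(Rational(42, 5), Pow(Add(-5, 3775), Rational(1, 2)))), Mul(-4, Mul(6, 361))) = Add(Add(95, Mul(Rational(42, 5), Pow(3770, Rational(1, 2)))), Mul(-4, 2166)) = Add(Add(95, Mul(Rational(42, 5), Pow(3770, Rational(1, 2)))), -8664) = Add(-8569, Mul(Rational(42, 5), Pow(3770, Rational(1, 2))))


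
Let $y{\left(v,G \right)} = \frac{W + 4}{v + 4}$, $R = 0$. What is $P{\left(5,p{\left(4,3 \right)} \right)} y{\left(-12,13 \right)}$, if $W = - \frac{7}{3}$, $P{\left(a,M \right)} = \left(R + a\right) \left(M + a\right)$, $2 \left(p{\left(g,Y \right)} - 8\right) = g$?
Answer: $- \frac{125}{8} \approx -15.625$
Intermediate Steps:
$p{\left(g,Y \right)} = 8 + \frac{g}{2}$
$P{\left(a,M \right)} = a \left(M + a\right)$ ($P{\left(a,M \right)} = \left(0 + a\right) \left(M + a\right) = a \left(M + a\right)$)
$W = - \frac{7}{3}$ ($W = \left(-7\right) \frac{1}{3} = - \frac{7}{3} \approx -2.3333$)
$y{\left(v,G \right)} = \frac{5}{3 \left(4 + v\right)}$ ($y{\left(v,G \right)} = \frac{- \frac{7}{3} + 4}{v + 4} = \frac{5}{3 \left(4 + v\right)}$)
$P{\left(5,p{\left(4,3 \right)} \right)} y{\left(-12,13 \right)} = 5 \left(\left(8 + \frac{1}{2} \cdot 4\right) + 5\right) \frac{5}{3 \left(4 - 12\right)} = 5 \left(\left(8 + 2\right) + 5\right) \frac{5}{3 \left(-8\right)} = 5 \left(10 + 5\right) \frac{5}{3} \left(- \frac{1}{8}\right) = 5 \cdot 15 \left(- \frac{5}{24}\right) = 75 \left(- \frac{5}{24}\right) = - \frac{125}{8}$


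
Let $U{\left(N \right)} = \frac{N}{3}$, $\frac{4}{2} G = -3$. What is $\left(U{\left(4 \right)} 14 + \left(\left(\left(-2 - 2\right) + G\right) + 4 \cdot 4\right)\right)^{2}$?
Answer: $\frac{30625}{36} \approx 850.69$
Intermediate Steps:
$G = - \frac{3}{2}$ ($G = \frac{1}{2} \left(-3\right) = - \frac{3}{2} \approx -1.5$)
$U{\left(N \right)} = \frac{N}{3}$ ($U{\left(N \right)} = N \frac{1}{3} = \frac{N}{3}$)
$\left(U{\left(4 \right)} 14 + \left(\left(\left(-2 - 2\right) + G\right) + 4 \cdot 4\right)\right)^{2} = \left(\frac{1}{3} \cdot 4 \cdot 14 + \left(\left(\left(-2 - 2\right) - \frac{3}{2}\right) + 4 \cdot 4\right)\right)^{2} = \left(\frac{4}{3} \cdot 14 + \left(\left(-4 - \frac{3}{2}\right) + 16\right)\right)^{2} = \left(\frac{56}{3} + \left(- \frac{11}{2} + 16\right)\right)^{2} = \left(\frac{56}{3} + \frac{21}{2}\right)^{2} = \left(\frac{175}{6}\right)^{2} = \frac{30625}{36}$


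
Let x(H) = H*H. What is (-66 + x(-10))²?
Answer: 1156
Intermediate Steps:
x(H) = H²
(-66 + x(-10))² = (-66 + (-10)²)² = (-66 + 100)² = 34² = 1156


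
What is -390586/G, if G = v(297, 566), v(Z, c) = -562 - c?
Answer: 195293/564 ≈ 346.26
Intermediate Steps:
G = -1128 (G = -562 - 1*566 = -562 - 566 = -1128)
-390586/G = -390586/(-1128) = -390586*(-1/1128) = 195293/564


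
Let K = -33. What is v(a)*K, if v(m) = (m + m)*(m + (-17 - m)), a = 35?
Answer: 39270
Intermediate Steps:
v(m) = -34*m (v(m) = (2*m)*(-17) = -34*m)
v(a)*K = -34*35*(-33) = -1190*(-33) = 39270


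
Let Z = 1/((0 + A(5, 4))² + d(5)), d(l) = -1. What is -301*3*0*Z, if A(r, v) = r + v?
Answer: 0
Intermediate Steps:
Z = 1/80 (Z = 1/((0 + (5 + 4))² - 1) = 1/((0 + 9)² - 1) = 1/(9² - 1) = 1/(81 - 1) = 1/80 ≈ 0.012500)
-301*3*0*Z = -301*3*0/80 = -0/80 = -301*0 = 0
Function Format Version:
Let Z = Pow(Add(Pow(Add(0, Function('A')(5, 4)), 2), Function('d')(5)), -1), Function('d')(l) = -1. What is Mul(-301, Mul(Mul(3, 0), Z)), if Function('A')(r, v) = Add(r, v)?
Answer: 0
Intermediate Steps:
Z = Rational(1, 80) (Z = Pow(Add(Pow(Add(0, Add(5, 4)), 2), -1), -1) = Pow(Add(Pow(Add(0, 9), 2), -1), -1) = Pow(Add(Pow(9, 2), -1), -1) = Pow(Add(81, -1), -1) = Pow(80, -1) = Rational(1, 80) ≈ 0.012500)
Mul(-301, Mul(Mul(3, 0), Z)) = Mul(-301, Mul(Mul(3, 0), Rational(1, 80))) = Mul(-301, Mul(0, Rational(1, 80))) = Mul(-301, 0) = 0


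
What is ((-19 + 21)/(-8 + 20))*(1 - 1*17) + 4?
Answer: 4/3 ≈ 1.3333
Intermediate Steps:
((-19 + 21)/(-8 + 20))*(1 - 1*17) + 4 = (2/12)*(1 - 17) + 4 = (2*(1/12))*(-16) + 4 = (⅙)*(-16) + 4 = -8/3 + 4 = 4/3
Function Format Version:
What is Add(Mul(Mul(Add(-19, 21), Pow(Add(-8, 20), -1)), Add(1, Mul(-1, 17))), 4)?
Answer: Rational(4, 3) ≈ 1.3333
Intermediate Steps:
Add(Mul(Mul(Add(-19, 21), Pow(Add(-8, 20), -1)), Add(1, Mul(-1, 17))), 4) = Add(Mul(Mul(2, Pow(12, -1)), Add(1, -17)), 4) = Add(Mul(Mul(2, Rational(1, 12)), -16), 4) = Add(Mul(Rational(1, 6), -16), 4) = Add(Rational(-8, 3), 4) = Rational(4, 3)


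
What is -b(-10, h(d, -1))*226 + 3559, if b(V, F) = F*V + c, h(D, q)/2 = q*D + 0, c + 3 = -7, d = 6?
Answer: -21301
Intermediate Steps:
c = -10 (c = -3 - 7 = -10)
h(D, q) = 2*D*q (h(D, q) = 2*(q*D + 0) = 2*(D*q + 0) = 2*(D*q) = 2*D*q)
b(V, F) = -10 + F*V (b(V, F) = F*V - 10 = -10 + F*V)
-b(-10, h(d, -1))*226 + 3559 = -(-10 + (2*6*(-1))*(-10))*226 + 3559 = -(-10 - 12*(-10))*226 + 3559 = -(-10 + 120)*226 + 3559 = -110*226 + 3559 = -1*24860 + 3559 = -24860 + 3559 = -21301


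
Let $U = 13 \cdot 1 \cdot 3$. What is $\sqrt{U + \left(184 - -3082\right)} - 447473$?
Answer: $-447473 + \sqrt{3305} \approx -4.4742 \cdot 10^{5}$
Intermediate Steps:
$U = 39$ ($U = 13 \cdot 3 = 39$)
$\sqrt{U + \left(184 - -3082\right)} - 447473 = \sqrt{39 + \left(184 - -3082\right)} - 447473 = \sqrt{39 + \left(184 + 3082\right)} - 447473 = \sqrt{39 + 3266} - 447473 = \sqrt{3305} - 447473 = -447473 + \sqrt{3305}$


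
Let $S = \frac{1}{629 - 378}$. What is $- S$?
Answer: $- \frac{1}{251} \approx -0.0039841$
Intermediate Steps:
$S = \frac{1}{251} \approx 0.0039841$
$- S = \left(-1\right) \frac{1}{251} = - \frac{1}{251}$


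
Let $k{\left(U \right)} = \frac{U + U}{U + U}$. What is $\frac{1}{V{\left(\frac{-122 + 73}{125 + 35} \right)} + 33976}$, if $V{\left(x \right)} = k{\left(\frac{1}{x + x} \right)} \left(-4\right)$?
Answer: $\frac{1}{33972} \approx 2.9436 \cdot 10^{-5}$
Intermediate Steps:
$k{\left(U \right)} = 1$ ($k{\left(U \right)} = \frac{2 U}{2 U} = 2 U \frac{1}{2 U} = 1$)
$V{\left(x \right)} = -4$ ($V{\left(x \right)} = 1 \left(-4\right) = -4$)
$\frac{1}{V{\left(\frac{-122 + 73}{125 + 35} \right)} + 33976} = \frac{1}{-4 + 33976} = \frac{1}{33972}$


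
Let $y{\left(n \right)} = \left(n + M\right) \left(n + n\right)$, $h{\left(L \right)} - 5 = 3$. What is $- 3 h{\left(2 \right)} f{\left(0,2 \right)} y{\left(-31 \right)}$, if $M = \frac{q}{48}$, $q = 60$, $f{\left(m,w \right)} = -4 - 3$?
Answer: $309876$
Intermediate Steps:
$f{\left(m,w \right)} = -7$ ($f{\left(m,w \right)} = -4 - 3 = -7$)
$h{\left(L \right)} = 8$ ($h{\left(L \right)} = 5 + 3 = 8$)
$M = \frac{5}{4}$ ($M = \frac{60}{48} = 60 \cdot \frac{1}{48} = \frac{5}{4} \approx 1.25$)
$y{\left(n \right)} = 2 n \left(\frac{5}{4} + n\right)$ ($y{\left(n \right)} = \left(n + \frac{5}{4}\right) \left(n + n\right) = \left(\frac{5}{4} + n\right) 2 n = 2 n \left(\frac{5}{4} + n\right)$)
$- 3 h{\left(2 \right)} f{\left(0,2 \right)} y{\left(-31 \right)} = \left(-3\right) 8 \left(-7\right) \frac{1}{2} \left(-31\right) \left(5 + 4 \left(-31\right)\right) = \left(-24\right) \left(-7\right) \frac{1}{2} \left(-31\right) \left(5 - 124\right) = 168 \cdot \frac{1}{2} \left(-31\right) \left(-119\right) = 168 \cdot \frac{3689}{2} = 309876$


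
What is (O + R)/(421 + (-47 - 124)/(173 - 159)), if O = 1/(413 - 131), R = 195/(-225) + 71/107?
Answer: -210763/431714505 ≈ -0.00048820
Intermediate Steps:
R = -326/1605 (R = 195*(-1/225) + 71*(1/107) = -13/15 + 71/107 = -326/1605 ≈ -0.20312)
O = 1/282 ≈ 0.0035461
(O + R)/(421 + (-47 - 124)/(173 - 159)) = (1/282 - 326/1605)/(421 + (-47 - 124)/(173 - 159)) = -30109/(150870*(421 - 171/14)) = -30109/(150870*5723/14) = -30109/150870*14/5723 = -210763/431714505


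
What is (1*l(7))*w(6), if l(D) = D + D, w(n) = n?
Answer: 84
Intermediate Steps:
l(D) = 2*D
(1*l(7))*w(6) = (1*(2*7))*6 = (1*14)*6 = 14*6 = 84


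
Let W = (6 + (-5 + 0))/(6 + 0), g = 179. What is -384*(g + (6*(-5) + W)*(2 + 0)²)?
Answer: -22912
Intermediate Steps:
W = ⅙ (W = (6 - 5)/6 = 1*(⅙) = ⅙ ≈ 0.16667)
-384*(g + (6*(-5) + W)*(2 + 0)²) = -384*(179 + (6*(-5) + ⅙)*(2 + 0)²) = -384*(179 + (-30 + ⅙)*2²) = -384*(179 - 179/6*4) = -384*(179 - 358/3) = -384*179/3 = -22912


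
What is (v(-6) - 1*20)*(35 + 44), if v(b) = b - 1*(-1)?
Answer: -1975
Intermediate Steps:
v(b) = 1 + b (v(b) = b + 1 = 1 + b)
(v(-6) - 1*20)*(35 + 44) = ((1 - 6) - 1*20)*(35 + 44) = (-5 - 20)*79 = -25*79 = -1975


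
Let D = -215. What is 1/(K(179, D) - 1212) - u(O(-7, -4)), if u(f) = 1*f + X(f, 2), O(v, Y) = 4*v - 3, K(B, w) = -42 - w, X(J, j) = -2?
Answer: 34286/1039 ≈ 32.999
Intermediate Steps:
O(v, Y) = -3 + 4*v
u(f) = -2 + f (u(f) = 1*f - 2 = f - 2 = -2 + f)
1/(K(179, D) - 1212) - u(O(-7, -4)) = 1/((-42 - 1*(-215)) - 1212) - (-2 + (-3 + 4*(-7))) = 1/((-42 + 215) - 1212) - (-2 + (-3 - 28)) = 1/(173 - 1212) - (-2 - 31) = 1/(-1039) - 1*(-33) = -1/1039 + 33 = 34286/1039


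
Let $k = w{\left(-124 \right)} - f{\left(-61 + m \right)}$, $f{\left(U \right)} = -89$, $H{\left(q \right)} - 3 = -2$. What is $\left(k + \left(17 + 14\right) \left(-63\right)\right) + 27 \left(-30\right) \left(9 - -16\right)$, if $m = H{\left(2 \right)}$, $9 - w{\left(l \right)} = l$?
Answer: $-21981$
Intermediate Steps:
$H{\left(q \right)} = 1$ ($H{\left(q \right)} = 3 - 2 = 1$)
$w{\left(l \right)} = 9 - l$
$m = 1$
$k = 222$ ($k = \left(9 - -124\right) - -89 = \left(9 + 124\right) + 89 = 133 + 89 = 222$)
$\left(k + \left(17 + 14\right) \left(-63\right)\right) + 27 \left(-30\right) \left(9 - -16\right) = \left(222 + \left(17 + 14\right) \left(-63\right)\right) + 27 \left(-30\right) \left(9 - -16\right) = \left(222 + 31 \left(-63\right)\right) - 810 \left(9 + 16\right) = \left(222 - 1953\right) - 20250 = -1731 - 20250 = -21981$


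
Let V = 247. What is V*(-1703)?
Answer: -420641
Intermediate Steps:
V*(-1703) = 247*(-1703) = -420641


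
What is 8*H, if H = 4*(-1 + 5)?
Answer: 128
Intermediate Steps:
H = 16 (H = 4*4 = 16)
8*H = 8*16 = 128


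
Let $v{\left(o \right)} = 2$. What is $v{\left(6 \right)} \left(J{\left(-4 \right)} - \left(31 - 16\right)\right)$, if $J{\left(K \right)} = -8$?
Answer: $-46$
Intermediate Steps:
$v{\left(6 \right)} \left(J{\left(-4 \right)} - \left(31 - 16\right)\right) = 2 \left(-8 - \left(31 - 16\right)\right) = 2 \left(-8 - 15\right) = 2 \left(-23\right) = -46$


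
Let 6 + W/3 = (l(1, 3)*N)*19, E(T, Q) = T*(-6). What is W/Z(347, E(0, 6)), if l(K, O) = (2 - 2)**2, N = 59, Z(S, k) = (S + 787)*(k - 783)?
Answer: 1/49329 ≈ 2.0272e-5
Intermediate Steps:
E(T, Q) = -6*T
Z(S, k) = (-783 + k)*(787 + S) (Z(S, k) = (787 + S)*(-783 + k) = (-783 + k)*(787 + S))
l(K, O) = 0 (l(K, O) = 0**2 = 0)
W = -18 (W = -18 + 3*((0*59)*19) = -18 + 3*(0*19) = -18 + 3*0 = -18 + 0 = -18)
W/Z(347, E(0, 6)) = -18/(-616221 - 783*347 + 787*(-6*0) + 347*(-6*0)) = -18/(-616221 - 271701 + 787*0 + 347*0) = -18/(-616221 - 271701 + 0 + 0) = -18/(-887922) = -18*(-1/887922) = 1/49329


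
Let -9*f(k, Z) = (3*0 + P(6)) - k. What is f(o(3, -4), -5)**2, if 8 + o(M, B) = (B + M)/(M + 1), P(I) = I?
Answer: 361/144 ≈ 2.5069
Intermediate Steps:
o(M, B) = -8 + (B + M)/(1 + M) (o(M, B) = -8 + (B + M)/(M + 1) = -8 + (B + M)/(1 + M))
f(k, Z) = -2/3 + k/9 (f(k, Z) = -((3*0 + 6) - k)/9 = -((0 + 6) - k)/9 = -(6 - k)/9 = -2/3 + k/9)
f(o(3, -4), -5)**2 = (-2/3 + ((-8 - 4 - 7*3)/(1 + 3))/9)**2 = (-2/3 + ((-8 - 4 - 21)/4)/9)**2 = (-2/3 + ((1/4)*(-33))/9)**2 = (-2/3 + (1/9)*(-33/4))**2 = (-2/3 - 11/12)**2 = (-19/12)**2 = 361/144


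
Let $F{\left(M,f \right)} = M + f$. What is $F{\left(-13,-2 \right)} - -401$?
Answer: $386$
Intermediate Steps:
$F{\left(-13,-2 \right)} - -401 = \left(-13 - 2\right) - -401 = -15 + 401 = 386$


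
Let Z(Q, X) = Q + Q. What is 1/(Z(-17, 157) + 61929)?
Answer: 1/61895 ≈ 1.6156e-5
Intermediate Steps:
Z(Q, X) = 2*Q
1/(Z(-17, 157) + 61929) = 1/(2*(-17) + 61929) = 1/(-34 + 61929) = 1/61895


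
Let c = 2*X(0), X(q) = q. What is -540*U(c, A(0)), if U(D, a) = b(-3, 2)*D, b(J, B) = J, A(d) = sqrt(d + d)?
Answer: 0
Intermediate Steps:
A(d) = sqrt(2)*sqrt(d) (A(d) = sqrt(2*d) = sqrt(2)*sqrt(d))
c = 0 (c = 2*0 = 0)
U(D, a) = -3*D
-540*U(c, A(0)) = -(-1620)*0 = -540*0 = 0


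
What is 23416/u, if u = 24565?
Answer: 23416/24565 ≈ 0.95323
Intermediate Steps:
23416/u = 23416/24565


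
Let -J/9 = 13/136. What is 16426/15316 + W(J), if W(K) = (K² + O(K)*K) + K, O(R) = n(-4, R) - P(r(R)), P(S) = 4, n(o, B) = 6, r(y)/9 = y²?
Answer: -54412139/70821184 ≈ -0.76830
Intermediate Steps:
r(y) = 9*y²
J = -117/136 ≈ -0.86029
O(R) = 2 (O(R) = 6 - 1*4 = 6 - 4 = 2)
W(K) = K² + 3*K (W(K) = (K² + 2*K) + K = K² + 3*K)
16426/15316 + W(J) = 16426/15316 - 117*(3 - 117/136)/136 = 16426*(1/15316) - 117/136*291/136 = 8213/7658 - 34047/18496 = -54412139/70821184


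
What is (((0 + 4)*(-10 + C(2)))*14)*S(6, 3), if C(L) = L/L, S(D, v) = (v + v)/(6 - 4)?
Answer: -1512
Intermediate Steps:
S(D, v) = v (S(D, v) = (2*v)/2 = (2*v)*(1/2) = v)
C(L) = 1
(((0 + 4)*(-10 + C(2)))*14)*S(6, 3) = (((0 + 4)*(-10 + 1))*14)*3 = ((4*(-9))*14)*3 = -36*14*3 = -504*3 = -1512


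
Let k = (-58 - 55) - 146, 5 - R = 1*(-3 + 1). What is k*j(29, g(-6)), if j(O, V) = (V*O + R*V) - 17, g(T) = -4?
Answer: 41699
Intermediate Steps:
R = 7 (R = 5 - (-3 + 1) = 5 - (-2) = 5 - 1*(-2) = 5 + 2 = 7)
k = -259 (k = -113 - 146 = -259)
j(O, V) = -17 + 7*V + O*V (j(O, V) = (V*O + 7*V) - 17 = (O*V + 7*V) - 17 = (7*V + O*V) - 17 = -17 + 7*V + O*V)
k*j(29, g(-6)) = -259*(-17 + 7*(-4) + 29*(-4)) = -259*(-17 - 28 - 116) = -259*(-161) = 41699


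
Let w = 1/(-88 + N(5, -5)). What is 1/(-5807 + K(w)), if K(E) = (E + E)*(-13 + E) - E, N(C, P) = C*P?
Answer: -12769/74146530 ≈ -0.00017221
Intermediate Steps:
w = -1/113 (w = 1/(-88 + 5*(-5)) = 1/(-88 - 25) = 1/(-113) = -1/113 ≈ -0.0088496)
K(E) = -E + 2*E*(-13 + E) (K(E) = (2*E)*(-13 + E) - E = 2*E*(-13 + E) - E = -E + 2*E*(-13 + E))
1/(-5807 + K(w)) = 1/(-5807 - (-27 + 2*(-1/113))/113) = 1/(-5807 - (-27 - 2/113)/113) = 1/(-5807 - 1/113*(-3053/113)) = 1/(-5807 + 3053/12769) = 1/(-74146530/12769) = -12769/74146530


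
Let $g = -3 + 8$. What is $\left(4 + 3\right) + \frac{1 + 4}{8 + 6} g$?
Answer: $\frac{123}{14} \approx 8.7857$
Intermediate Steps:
$g = 5$
$\left(4 + 3\right) + \frac{1 + 4}{8 + 6} g = \left(4 + 3\right) + \frac{1 + 4}{8 + 6} \cdot 5 = 7 + \frac{5}{14} \cdot 5 = 7 + \frac{25}{14} = \frac{123}{14}$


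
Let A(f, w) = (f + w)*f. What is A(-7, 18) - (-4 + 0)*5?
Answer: -57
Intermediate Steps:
A(f, w) = f*(f + w)
A(-7, 18) - (-4 + 0)*5 = -7*(-7 + 18) - (-4 + 0)*5 = -7*11 - (-4)*5 = -77 - 1*(-20) = -77 + 20 = -57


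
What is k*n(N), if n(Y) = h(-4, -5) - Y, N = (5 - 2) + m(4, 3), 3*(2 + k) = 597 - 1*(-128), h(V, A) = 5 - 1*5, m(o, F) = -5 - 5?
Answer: 5033/3 ≈ 1677.7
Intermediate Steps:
m(o, F) = -10
h(V, A) = 0 (h(V, A) = 5 - 5 = 0)
k = 719/3 (k = -2 + (597 - 1*(-128))/3 = -2 + (597 + 128)/3 = -2 + (1/3)*725 = -2 + 725/3 = 719/3 ≈ 239.67)
N = -7 (N = (5 - 2) - 10 = 3 - 10 = -7)
n(Y) = -Y (n(Y) = 0 - Y = -Y)
k*n(N) = 719*(-1*(-7))/3 = (719/3)*7 = 5033/3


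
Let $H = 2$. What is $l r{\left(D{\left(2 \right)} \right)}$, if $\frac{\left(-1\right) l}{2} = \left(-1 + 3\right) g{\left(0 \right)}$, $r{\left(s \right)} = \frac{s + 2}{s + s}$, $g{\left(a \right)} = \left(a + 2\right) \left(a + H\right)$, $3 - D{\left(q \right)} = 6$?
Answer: $- \frac{8}{3} \approx -2.6667$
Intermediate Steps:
$D{\left(q \right)} = -3$ ($D{\left(q \right)} = 3 - 6 = -3$)
$g{\left(a \right)} = \left(2 + a\right)^{2}$ ($g{\left(a \right)} = \left(a + 2\right) \left(a + 2\right) = \left(2 + a\right) \left(2 + a\right) = \left(2 + a\right)^{2}$)
$r{\left(s \right)} = \frac{2 + s}{2 s}$
$l = -16$ ($l = - 2 \left(-1 + 3\right) \left(4 + 0^{2} + 4 \cdot 0\right) = - 2 \cdot 2 \left(4 + 0 + 0\right) = - 2 \cdot 2 \cdot 4 = \left(-2\right) 8 = -16$)
$l r{\left(D{\left(2 \right)} \right)} = - 16 \frac{2 - 3}{2 \left(-3\right)} = - 16 \cdot \frac{1}{2} \left(- \frac{1}{3}\right) \left(-1\right) = \left(-16\right) \frac{1}{6} = - \frac{8}{3}$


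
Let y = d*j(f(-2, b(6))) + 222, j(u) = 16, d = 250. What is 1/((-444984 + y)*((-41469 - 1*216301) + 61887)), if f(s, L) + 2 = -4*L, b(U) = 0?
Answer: 1/86337782846 ≈ 1.1582e-11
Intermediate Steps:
f(s, L) = -2 - 4*L
y = 4222 (y = 250*16 + 222 = 4000 + 222 = 4222)
1/((-444984 + y)*((-41469 - 1*216301) + 61887)) = 1/((-444984 + 4222)*((-41469 - 1*216301) + 61887)) = 1/(-440762*((-41469 - 216301) + 61887)) = 1/(-440762*(-257770 + 61887)) = 1/(-440762*(-195883)) = 1/86337782846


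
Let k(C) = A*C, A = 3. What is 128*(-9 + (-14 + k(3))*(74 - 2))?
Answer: -47232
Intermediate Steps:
k(C) = 3*C
128*(-9 + (-14 + k(3))*(74 - 2)) = 128*(-9 + (-14 + 3*3)*(74 - 2)) = 128*(-9 + (-14 + 9)*72) = 128*(-9 - 5*72) = 128*(-9 - 360) = 128*(-369) = -47232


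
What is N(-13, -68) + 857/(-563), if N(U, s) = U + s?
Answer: -46460/563 ≈ -82.522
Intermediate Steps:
N(-13, -68) + 857/(-563) = (-13 - 68) + 857/(-563) = -81 + 857*(-1/563) = -81 - 857/563 = -46460/563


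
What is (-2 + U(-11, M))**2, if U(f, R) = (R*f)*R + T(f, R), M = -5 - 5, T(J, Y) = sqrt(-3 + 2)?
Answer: (1102 - I)**2 ≈ 1.2144e+6 - 2204.0*I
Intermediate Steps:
T(J, Y) = I (T(J, Y) = sqrt(-1) = I)
M = -10
U(f, R) = I + f*R**2 (U(f, R) = (R*f)*R + I = f*R**2 + I = I + f*R**2)
(-2 + U(-11, M))**2 = (-2 + (I - 11*(-10)**2))**2 = (-2 + (I - 11*100))**2 = (-2 + (I - 1100))**2 = (-2 + (-1100 + I))**2 = (-1102 + I)**2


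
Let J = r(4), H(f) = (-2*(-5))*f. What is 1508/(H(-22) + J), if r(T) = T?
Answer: -377/54 ≈ -6.9815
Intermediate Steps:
H(f) = 10*f
J = 4
1508/(H(-22) + J) = 1508/(10*(-22) + 4) = 1508/(-220 + 4) = 1508/(-216) = -1/216*1508 = -377/54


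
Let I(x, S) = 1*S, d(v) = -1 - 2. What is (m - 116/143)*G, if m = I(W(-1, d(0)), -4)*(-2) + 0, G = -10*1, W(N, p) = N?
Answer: -10280/143 ≈ -71.888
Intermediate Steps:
d(v) = -3
G = -10
I(x, S) = S
m = 8 (m = -4*(-2) + 0 = 8 + 0 = 8)
(m - 116/143)*G = (8 - 116/143)*(-10) = (1028/143)*(-10) = -10280/143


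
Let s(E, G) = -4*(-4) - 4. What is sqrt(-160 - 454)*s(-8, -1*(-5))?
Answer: 12*I*sqrt(614) ≈ 297.35*I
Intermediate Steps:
s(E, G) = 12 (s(E, G) = 16 - 4 = 12)
sqrt(-160 - 454)*s(-8, -1*(-5)) = sqrt(-160 - 454)*12 = sqrt(-614)*12 = (I*sqrt(614))*12 = 12*I*sqrt(614)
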